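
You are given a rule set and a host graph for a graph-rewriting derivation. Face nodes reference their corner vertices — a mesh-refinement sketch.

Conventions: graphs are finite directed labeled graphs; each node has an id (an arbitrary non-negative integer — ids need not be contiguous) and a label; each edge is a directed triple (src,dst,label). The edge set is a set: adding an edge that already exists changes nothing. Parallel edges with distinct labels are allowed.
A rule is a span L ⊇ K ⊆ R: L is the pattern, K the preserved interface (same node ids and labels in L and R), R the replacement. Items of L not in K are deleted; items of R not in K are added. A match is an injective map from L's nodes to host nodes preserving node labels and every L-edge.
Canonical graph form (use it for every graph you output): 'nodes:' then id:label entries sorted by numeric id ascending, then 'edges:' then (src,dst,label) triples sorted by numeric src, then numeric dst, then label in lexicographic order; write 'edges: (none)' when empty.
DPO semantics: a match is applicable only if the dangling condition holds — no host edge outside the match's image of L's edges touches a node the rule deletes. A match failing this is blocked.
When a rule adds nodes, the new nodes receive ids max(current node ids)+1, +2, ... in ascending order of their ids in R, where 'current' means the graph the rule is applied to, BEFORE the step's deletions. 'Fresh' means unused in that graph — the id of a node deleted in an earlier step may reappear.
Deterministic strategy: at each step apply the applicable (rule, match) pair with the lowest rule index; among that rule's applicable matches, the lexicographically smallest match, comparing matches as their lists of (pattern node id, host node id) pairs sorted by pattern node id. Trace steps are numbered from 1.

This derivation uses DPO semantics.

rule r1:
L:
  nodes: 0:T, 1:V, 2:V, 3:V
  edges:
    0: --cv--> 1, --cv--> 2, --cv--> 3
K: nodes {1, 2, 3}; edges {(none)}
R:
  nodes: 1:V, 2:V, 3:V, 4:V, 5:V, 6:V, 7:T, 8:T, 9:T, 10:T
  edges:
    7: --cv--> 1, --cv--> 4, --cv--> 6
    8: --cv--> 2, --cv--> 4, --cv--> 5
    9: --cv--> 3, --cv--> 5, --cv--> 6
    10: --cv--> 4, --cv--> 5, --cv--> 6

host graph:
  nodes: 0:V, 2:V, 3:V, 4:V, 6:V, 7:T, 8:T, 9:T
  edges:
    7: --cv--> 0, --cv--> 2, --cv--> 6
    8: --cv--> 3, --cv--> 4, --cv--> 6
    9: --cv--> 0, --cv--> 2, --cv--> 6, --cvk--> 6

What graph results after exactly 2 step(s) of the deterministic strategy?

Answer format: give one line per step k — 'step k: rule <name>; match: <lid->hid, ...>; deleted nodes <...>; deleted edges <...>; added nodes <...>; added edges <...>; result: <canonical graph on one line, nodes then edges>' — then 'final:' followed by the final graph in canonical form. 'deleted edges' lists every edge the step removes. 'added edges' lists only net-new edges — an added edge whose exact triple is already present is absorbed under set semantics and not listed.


step 1: rule r1; match: 0->7, 1->0, 2->2, 3->6; deleted nodes 7; deleted edges (7,0,cv); (7,2,cv); (7,6,cv); added nodes 10, 11, 12, 13, 14, 15, 16; added edges (13,0,cv); (13,10,cv); (13,12,cv); (14,2,cv); (14,10,cv); (14,11,cv); (15,6,cv); (15,11,cv); (15,12,cv); (16,10,cv); (16,11,cv); (16,12,cv); result: nodes: 0:V, 2:V, 3:V, 4:V, 6:V, 8:T, 9:T, 10:V, 11:V, 12:V, 13:T, 14:T, 15:T, 16:T edges: (8,3,cv); (8,4,cv); (8,6,cv); (9,0,cv); (9,2,cv); (9,6,cv); (9,6,cvk); (13,0,cv); (13,10,cv); (13,12,cv); (14,2,cv); (14,10,cv); (14,11,cv); (15,6,cv); (15,11,cv); (15,12,cv); (16,10,cv); (16,11,cv); (16,12,cv)
step 2: rule r1; match: 0->8, 1->3, 2->4, 3->6; deleted nodes 8; deleted edges (8,3,cv); (8,4,cv); (8,6,cv); added nodes 17, 18, 19, 20, 21, 22, 23; added edges (20,3,cv); (20,17,cv); (20,19,cv); (21,4,cv); (21,17,cv); (21,18,cv); (22,6,cv); (22,18,cv); (22,19,cv); (23,17,cv); (23,18,cv); (23,19,cv); result: nodes: 0:V, 2:V, 3:V, 4:V, 6:V, 9:T, 10:V, 11:V, 12:V, 13:T, 14:T, 15:T, 16:T, 17:V, 18:V, 19:V, 20:T, 21:T, 22:T, 23:T edges: (9,0,cv); (9,2,cv); (9,6,cv); (9,6,cvk); (13,0,cv); (13,10,cv); (13,12,cv); (14,2,cv); (14,10,cv); (14,11,cv); (15,6,cv); (15,11,cv); (15,12,cv); (16,10,cv); (16,11,cv); (16,12,cv); (20,3,cv); (20,17,cv); (20,19,cv); (21,4,cv); (21,17,cv); (21,18,cv); (22,6,cv); (22,18,cv); (22,19,cv); (23,17,cv); (23,18,cv); (23,19,cv)
final:
nodes: 0:V, 2:V, 3:V, 4:V, 6:V, 9:T, 10:V, 11:V, 12:V, 13:T, 14:T, 15:T, 16:T, 17:V, 18:V, 19:V, 20:T, 21:T, 22:T, 23:T
edges: (9,0,cv); (9,2,cv); (9,6,cv); (9,6,cvk); (13,0,cv); (13,10,cv); (13,12,cv); (14,2,cv); (14,10,cv); (14,11,cv); (15,6,cv); (15,11,cv); (15,12,cv); (16,10,cv); (16,11,cv); (16,12,cv); (20,3,cv); (20,17,cv); (20,19,cv); (21,4,cv); (21,17,cv); (21,18,cv); (22,6,cv); (22,18,cv); (22,19,cv); (23,17,cv); (23,18,cv); (23,19,cv)


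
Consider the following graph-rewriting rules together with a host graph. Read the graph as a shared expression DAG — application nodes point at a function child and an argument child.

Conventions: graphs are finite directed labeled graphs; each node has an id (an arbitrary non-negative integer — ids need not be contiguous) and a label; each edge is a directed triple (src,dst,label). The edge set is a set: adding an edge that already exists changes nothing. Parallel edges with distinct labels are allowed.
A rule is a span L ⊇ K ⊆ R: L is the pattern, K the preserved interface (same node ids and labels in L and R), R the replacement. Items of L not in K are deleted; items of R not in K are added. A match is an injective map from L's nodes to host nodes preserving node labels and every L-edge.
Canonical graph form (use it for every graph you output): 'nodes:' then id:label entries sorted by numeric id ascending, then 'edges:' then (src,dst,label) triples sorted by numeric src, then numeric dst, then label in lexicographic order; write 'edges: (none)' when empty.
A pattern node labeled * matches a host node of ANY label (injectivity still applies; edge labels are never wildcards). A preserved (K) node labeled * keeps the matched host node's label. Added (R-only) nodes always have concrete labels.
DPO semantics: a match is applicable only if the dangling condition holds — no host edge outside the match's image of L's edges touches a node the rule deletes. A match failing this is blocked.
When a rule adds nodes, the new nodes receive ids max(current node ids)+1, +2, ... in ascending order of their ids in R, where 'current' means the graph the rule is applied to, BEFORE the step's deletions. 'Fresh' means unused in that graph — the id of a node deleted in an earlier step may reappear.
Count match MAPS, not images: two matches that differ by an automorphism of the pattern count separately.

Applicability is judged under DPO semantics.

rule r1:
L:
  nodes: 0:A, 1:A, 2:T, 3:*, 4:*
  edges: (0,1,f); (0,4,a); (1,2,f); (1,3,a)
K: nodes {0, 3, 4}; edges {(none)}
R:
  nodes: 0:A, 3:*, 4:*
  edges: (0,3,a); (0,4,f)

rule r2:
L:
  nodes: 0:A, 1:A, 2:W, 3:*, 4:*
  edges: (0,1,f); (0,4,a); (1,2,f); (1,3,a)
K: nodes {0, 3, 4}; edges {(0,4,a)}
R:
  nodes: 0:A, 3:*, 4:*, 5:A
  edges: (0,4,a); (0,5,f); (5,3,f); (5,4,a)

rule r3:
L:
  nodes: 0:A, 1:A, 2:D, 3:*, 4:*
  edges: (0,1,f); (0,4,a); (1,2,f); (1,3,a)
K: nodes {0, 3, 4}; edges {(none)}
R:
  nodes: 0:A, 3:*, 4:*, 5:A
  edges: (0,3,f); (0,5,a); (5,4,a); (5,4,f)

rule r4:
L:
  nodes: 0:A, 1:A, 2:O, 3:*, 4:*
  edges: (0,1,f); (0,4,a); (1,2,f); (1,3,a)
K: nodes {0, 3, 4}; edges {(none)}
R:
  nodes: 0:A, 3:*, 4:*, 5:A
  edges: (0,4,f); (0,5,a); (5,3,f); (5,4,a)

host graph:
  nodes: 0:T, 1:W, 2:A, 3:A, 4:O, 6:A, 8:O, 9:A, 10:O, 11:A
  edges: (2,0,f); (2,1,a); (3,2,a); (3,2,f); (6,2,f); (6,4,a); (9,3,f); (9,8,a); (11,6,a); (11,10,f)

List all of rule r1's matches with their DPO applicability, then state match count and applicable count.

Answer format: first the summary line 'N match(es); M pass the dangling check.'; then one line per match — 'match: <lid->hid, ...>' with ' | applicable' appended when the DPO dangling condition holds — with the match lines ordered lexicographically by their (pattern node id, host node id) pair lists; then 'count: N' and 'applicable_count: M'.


1 match(es); 0 pass the dangling check.
match: 0->6, 1->2, 2->0, 3->1, 4->4
count: 1
applicable_count: 0


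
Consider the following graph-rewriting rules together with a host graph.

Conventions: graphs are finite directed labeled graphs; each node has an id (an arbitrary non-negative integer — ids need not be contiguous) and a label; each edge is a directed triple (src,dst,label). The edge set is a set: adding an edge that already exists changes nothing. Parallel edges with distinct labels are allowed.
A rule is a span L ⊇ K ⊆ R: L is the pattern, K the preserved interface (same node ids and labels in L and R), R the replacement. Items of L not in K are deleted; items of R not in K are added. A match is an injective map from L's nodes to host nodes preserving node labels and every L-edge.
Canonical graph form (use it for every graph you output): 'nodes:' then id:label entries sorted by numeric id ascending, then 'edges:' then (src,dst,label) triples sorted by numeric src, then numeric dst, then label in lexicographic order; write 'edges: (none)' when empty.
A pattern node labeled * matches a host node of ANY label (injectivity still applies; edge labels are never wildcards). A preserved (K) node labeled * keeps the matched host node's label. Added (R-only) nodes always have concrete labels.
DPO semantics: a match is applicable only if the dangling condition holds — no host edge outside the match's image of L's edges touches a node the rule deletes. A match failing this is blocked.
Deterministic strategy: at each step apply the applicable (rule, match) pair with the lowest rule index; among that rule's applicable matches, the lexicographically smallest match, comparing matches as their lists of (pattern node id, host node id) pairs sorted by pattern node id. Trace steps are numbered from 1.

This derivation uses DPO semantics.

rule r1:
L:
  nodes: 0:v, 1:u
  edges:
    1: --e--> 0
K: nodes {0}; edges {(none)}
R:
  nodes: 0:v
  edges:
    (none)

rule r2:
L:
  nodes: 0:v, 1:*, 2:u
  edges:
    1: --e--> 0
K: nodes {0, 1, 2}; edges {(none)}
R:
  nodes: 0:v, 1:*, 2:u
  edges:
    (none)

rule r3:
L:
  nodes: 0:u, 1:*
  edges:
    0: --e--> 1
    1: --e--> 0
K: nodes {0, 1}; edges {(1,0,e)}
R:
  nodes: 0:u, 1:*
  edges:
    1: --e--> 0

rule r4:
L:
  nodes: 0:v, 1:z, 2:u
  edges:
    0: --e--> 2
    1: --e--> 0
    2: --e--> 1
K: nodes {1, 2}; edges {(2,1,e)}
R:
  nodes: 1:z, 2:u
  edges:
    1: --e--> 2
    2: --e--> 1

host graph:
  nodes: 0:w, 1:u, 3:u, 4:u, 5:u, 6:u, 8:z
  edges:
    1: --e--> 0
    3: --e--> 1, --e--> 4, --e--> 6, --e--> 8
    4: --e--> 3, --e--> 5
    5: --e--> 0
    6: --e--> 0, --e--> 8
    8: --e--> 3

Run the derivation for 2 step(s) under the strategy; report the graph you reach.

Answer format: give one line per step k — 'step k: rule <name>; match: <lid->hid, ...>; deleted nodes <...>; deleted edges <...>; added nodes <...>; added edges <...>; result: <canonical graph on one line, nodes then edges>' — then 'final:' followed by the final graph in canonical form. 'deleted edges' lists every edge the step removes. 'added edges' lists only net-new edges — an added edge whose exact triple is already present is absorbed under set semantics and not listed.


step 1: rule r3; match: 0->3, 1->4; deleted nodes (none); deleted edges (3,4,e); added nodes (none); added edges (none); result: nodes: 0:w, 1:u, 3:u, 4:u, 5:u, 6:u, 8:z edges: (1,0,e); (3,1,e); (3,6,e); (3,8,e); (4,3,e); (4,5,e); (5,0,e); (6,0,e); (6,8,e); (8,3,e)
step 2: rule r3; match: 0->3, 1->8; deleted nodes (none); deleted edges (3,8,e); added nodes (none); added edges (none); result: nodes: 0:w, 1:u, 3:u, 4:u, 5:u, 6:u, 8:z edges: (1,0,e); (3,1,e); (3,6,e); (4,3,e); (4,5,e); (5,0,e); (6,0,e); (6,8,e); (8,3,e)
final:
nodes: 0:w, 1:u, 3:u, 4:u, 5:u, 6:u, 8:z
edges: (1,0,e); (3,1,e); (3,6,e); (4,3,e); (4,5,e); (5,0,e); (6,0,e); (6,8,e); (8,3,e)


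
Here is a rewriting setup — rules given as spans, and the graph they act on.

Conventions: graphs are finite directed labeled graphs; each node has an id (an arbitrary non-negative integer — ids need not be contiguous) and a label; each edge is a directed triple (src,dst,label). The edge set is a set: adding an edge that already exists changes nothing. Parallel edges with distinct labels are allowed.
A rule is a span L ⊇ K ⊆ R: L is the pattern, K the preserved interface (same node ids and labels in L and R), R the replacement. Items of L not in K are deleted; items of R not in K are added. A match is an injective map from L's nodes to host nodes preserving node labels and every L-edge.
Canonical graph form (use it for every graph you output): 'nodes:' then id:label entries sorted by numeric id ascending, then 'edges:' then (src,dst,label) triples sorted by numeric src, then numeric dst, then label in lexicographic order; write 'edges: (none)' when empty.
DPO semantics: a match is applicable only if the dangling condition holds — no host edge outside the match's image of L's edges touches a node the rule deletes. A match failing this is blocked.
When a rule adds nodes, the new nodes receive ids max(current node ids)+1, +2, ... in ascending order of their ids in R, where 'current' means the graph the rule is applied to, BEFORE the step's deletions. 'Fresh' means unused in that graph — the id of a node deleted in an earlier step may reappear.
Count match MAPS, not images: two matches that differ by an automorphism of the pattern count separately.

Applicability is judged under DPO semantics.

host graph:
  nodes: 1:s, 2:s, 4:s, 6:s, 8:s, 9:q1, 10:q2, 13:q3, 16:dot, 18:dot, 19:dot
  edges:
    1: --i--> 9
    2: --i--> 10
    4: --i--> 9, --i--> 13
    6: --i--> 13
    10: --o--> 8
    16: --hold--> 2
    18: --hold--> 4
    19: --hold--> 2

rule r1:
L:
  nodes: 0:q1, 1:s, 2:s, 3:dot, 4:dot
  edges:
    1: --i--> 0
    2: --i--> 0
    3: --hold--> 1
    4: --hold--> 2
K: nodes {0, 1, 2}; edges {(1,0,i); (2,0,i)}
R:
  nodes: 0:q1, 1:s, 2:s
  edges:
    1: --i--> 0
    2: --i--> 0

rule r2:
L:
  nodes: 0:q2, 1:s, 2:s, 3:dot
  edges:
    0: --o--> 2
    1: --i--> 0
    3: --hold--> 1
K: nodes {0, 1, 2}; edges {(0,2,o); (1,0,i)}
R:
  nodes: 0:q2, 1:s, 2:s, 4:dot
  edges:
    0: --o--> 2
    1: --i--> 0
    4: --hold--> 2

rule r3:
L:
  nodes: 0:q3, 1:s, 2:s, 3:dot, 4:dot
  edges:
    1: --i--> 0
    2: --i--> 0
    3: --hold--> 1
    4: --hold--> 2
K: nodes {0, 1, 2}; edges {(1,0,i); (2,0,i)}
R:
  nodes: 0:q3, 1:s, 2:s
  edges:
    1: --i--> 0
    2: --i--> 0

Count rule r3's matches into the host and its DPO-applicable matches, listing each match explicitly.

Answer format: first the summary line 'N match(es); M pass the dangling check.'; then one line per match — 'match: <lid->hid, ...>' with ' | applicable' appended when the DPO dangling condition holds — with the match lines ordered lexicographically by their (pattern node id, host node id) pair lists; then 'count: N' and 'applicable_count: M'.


0 match(es); 0 pass the dangling check.
count: 0
applicable_count: 0


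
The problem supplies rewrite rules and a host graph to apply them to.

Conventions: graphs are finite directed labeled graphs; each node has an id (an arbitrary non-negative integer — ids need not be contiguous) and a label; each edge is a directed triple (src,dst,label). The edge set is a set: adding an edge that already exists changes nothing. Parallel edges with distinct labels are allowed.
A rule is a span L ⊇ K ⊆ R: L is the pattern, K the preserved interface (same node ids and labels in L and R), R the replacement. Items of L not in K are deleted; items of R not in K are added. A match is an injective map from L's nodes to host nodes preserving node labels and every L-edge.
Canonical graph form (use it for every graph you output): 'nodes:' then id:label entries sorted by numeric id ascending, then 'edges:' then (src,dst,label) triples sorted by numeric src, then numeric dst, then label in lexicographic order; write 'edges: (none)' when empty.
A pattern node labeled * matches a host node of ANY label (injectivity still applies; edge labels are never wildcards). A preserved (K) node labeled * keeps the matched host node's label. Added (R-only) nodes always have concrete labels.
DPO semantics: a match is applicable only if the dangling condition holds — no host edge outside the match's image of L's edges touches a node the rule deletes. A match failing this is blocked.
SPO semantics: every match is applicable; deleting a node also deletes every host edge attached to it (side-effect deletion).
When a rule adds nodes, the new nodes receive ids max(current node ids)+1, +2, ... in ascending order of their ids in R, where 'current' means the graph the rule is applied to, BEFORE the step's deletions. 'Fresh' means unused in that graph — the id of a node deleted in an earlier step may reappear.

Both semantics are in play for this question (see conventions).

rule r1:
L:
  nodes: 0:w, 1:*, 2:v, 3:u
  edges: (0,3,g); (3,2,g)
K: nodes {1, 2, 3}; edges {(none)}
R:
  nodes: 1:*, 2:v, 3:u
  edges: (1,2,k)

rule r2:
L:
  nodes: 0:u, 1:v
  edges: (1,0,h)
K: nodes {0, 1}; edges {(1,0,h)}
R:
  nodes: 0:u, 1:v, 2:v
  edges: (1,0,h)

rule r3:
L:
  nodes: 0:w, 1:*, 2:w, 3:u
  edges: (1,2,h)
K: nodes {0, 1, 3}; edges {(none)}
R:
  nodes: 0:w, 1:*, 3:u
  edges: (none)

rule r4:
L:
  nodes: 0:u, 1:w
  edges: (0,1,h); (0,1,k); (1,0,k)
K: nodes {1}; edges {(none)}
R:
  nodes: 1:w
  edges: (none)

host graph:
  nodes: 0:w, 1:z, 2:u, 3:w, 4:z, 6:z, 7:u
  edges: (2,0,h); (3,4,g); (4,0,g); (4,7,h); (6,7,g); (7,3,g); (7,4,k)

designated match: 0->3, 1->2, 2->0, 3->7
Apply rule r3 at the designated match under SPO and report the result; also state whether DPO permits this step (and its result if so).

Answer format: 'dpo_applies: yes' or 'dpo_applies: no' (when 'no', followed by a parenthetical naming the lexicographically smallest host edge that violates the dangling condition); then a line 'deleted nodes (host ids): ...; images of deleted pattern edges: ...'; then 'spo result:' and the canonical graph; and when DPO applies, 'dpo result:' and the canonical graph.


dpo_applies: no
(the rule deletes node 0, which keeps host edge (4,0,g) outside the match image — the dangling condition fails, DPO blocks; SPO proceeds and side-deletes such edges)
deleted nodes (host ids): 0; images of deleted pattern edges: (2,0,h)
spo result:
nodes: 1:z, 2:u, 3:w, 4:z, 6:z, 7:u
edges: (3,4,g); (4,7,h); (6,7,g); (7,3,g); (7,4,k)


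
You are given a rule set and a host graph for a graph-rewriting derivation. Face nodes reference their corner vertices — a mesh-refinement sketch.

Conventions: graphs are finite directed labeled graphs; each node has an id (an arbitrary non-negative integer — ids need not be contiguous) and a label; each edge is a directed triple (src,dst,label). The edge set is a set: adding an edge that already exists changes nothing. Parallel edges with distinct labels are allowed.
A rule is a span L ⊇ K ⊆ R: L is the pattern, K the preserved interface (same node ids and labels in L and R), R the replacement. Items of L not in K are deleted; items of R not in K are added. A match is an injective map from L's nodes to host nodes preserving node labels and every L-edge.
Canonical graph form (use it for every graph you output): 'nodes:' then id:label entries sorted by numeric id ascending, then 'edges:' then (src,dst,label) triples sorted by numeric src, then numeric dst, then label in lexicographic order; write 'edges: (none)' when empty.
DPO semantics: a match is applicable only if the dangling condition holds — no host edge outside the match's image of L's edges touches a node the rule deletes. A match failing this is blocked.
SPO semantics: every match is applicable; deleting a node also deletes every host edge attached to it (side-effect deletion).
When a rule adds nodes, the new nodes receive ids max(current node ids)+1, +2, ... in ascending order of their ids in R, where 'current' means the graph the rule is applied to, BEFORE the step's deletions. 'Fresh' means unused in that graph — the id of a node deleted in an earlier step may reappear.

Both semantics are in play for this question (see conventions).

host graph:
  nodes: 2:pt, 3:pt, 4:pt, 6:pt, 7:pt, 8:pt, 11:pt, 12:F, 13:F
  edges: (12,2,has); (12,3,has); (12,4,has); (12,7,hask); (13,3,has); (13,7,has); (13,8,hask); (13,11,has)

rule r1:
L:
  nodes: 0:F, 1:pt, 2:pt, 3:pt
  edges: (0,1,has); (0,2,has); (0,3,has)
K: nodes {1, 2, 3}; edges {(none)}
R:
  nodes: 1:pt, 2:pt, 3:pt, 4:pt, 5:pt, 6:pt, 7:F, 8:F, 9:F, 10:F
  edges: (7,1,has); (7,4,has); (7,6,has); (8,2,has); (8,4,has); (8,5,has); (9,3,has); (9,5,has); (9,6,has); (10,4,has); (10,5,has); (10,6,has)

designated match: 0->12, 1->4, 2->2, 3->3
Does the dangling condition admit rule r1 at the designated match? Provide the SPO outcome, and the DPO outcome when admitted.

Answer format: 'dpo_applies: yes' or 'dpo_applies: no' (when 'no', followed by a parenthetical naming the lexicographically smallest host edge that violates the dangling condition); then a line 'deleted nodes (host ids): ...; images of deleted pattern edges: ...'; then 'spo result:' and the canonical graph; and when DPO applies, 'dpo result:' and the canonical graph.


dpo_applies: no
(the rule deletes node 12, which keeps host edge (12,7,hask) outside the match image — the dangling condition fails, DPO blocks; SPO proceeds and side-deletes such edges)
deleted nodes (host ids): 12; images of deleted pattern edges: (12,2,has); (12,3,has); (12,4,has)
spo result:
nodes: 2:pt, 3:pt, 4:pt, 6:pt, 7:pt, 8:pt, 11:pt, 13:F, 14:pt, 15:pt, 16:pt, 17:F, 18:F, 19:F, 20:F
edges: (13,3,has); (13,7,has); (13,8,hask); (13,11,has); (17,4,has); (17,14,has); (17,16,has); (18,2,has); (18,14,has); (18,15,has); (19,3,has); (19,15,has); (19,16,has); (20,14,has); (20,15,has); (20,16,has)


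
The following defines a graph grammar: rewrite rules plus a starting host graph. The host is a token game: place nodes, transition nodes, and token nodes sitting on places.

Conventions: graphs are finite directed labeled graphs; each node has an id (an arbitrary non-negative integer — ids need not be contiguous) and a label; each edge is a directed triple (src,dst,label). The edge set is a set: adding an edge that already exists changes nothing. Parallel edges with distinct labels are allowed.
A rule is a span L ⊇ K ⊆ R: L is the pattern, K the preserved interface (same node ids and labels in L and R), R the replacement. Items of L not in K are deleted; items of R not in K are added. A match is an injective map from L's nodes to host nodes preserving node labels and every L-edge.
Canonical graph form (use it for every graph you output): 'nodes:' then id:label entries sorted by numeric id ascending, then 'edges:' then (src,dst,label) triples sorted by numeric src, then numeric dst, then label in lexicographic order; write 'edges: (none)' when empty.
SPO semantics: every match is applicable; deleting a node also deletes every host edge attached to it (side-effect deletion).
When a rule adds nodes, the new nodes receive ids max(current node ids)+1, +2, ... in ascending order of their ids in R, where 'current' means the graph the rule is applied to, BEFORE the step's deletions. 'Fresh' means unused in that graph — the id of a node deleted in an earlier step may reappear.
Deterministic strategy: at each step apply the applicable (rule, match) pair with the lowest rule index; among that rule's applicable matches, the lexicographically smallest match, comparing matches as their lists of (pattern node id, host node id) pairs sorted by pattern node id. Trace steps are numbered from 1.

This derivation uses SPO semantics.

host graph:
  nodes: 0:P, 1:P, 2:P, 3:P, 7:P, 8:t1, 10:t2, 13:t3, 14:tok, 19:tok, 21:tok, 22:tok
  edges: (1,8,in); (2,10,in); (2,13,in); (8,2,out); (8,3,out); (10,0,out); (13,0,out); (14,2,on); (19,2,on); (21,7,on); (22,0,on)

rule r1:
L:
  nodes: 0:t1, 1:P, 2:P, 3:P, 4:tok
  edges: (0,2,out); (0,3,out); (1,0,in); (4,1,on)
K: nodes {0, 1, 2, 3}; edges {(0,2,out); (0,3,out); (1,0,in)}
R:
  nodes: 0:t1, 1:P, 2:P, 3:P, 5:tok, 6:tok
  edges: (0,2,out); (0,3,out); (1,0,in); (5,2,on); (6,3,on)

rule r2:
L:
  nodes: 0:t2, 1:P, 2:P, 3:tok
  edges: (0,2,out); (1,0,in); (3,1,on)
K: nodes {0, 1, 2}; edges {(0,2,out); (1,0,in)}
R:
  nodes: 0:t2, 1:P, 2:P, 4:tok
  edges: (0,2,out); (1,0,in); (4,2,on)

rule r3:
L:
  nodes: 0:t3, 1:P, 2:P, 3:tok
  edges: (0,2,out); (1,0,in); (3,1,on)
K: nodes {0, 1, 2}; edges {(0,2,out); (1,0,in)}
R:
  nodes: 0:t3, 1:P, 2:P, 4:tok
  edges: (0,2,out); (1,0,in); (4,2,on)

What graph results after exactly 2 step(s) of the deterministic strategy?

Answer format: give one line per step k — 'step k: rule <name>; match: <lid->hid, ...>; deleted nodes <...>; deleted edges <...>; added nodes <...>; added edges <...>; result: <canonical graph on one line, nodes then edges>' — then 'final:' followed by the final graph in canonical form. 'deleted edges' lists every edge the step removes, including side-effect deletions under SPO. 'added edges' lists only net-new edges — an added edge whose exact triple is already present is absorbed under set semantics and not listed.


step 1: rule r2; match: 0->10, 1->2, 2->0, 3->14; deleted nodes 14; deleted edges (14,2,on); added nodes 23; added edges (23,0,on); result: nodes: 0:P, 1:P, 2:P, 3:P, 7:P, 8:t1, 10:t2, 13:t3, 19:tok, 21:tok, 22:tok, 23:tok edges: (1,8,in); (2,10,in); (2,13,in); (8,2,out); (8,3,out); (10,0,out); (13,0,out); (19,2,on); (21,7,on); (22,0,on); (23,0,on)
step 2: rule r2; match: 0->10, 1->2, 2->0, 3->19; deleted nodes 19; deleted edges (19,2,on); added nodes 24; added edges (24,0,on); result: nodes: 0:P, 1:P, 2:P, 3:P, 7:P, 8:t1, 10:t2, 13:t3, 21:tok, 22:tok, 23:tok, 24:tok edges: (1,8,in); (2,10,in); (2,13,in); (8,2,out); (8,3,out); (10,0,out); (13,0,out); (21,7,on); (22,0,on); (23,0,on); (24,0,on)
final:
nodes: 0:P, 1:P, 2:P, 3:P, 7:P, 8:t1, 10:t2, 13:t3, 21:tok, 22:tok, 23:tok, 24:tok
edges: (1,8,in); (2,10,in); (2,13,in); (8,2,out); (8,3,out); (10,0,out); (13,0,out); (21,7,on); (22,0,on); (23,0,on); (24,0,on)


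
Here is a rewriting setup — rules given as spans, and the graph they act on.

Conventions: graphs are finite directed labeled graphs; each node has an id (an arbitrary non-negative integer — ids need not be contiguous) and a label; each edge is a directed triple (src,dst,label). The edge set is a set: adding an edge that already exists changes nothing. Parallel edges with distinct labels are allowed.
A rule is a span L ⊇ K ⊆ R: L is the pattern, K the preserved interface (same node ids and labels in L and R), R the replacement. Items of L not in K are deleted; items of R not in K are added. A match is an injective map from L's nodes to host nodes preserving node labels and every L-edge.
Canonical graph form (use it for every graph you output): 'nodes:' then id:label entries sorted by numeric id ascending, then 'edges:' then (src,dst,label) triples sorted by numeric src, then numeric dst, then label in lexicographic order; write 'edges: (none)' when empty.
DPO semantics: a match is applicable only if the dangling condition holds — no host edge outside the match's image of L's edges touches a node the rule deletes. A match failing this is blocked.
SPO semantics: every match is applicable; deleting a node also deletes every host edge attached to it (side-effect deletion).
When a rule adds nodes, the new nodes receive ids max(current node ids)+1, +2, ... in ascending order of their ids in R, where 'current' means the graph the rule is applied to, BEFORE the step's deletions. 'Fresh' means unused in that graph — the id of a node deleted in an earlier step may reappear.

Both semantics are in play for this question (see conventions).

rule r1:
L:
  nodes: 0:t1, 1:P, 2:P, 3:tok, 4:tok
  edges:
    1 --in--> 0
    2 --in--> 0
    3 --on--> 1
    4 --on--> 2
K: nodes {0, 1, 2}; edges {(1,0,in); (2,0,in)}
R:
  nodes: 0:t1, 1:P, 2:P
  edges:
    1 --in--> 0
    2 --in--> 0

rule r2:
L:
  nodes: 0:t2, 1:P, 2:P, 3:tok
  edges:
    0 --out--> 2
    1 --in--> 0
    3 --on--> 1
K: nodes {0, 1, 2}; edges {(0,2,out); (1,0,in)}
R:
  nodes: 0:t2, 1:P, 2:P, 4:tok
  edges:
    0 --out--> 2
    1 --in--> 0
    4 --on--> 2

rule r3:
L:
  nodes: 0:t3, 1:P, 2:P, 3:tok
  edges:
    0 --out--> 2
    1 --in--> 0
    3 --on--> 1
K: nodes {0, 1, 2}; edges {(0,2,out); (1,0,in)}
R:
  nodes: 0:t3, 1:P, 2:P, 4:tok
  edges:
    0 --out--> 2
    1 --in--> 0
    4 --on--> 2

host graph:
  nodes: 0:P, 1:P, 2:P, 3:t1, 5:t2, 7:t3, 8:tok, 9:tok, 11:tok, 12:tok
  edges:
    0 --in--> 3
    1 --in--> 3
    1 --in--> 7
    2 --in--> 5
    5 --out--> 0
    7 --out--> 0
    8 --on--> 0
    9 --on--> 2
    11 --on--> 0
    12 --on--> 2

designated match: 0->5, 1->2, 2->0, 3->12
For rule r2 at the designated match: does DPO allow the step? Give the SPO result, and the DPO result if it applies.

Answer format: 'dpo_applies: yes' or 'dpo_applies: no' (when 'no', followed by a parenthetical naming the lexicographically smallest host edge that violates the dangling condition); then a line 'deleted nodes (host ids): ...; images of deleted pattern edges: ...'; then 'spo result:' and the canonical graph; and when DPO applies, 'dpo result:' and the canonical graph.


dpo_applies: yes
deleted nodes (host ids): 12; images of deleted pattern edges: (12,2,on)
spo result:
nodes: 0:P, 1:P, 2:P, 3:t1, 5:t2, 7:t3, 8:tok, 9:tok, 11:tok, 13:tok
edges: (0,3,in); (1,3,in); (1,7,in); (2,5,in); (5,0,out); (7,0,out); (8,0,on); (9,2,on); (11,0,on); (13,0,on)
dpo result:
nodes: 0:P, 1:P, 2:P, 3:t1, 5:t2, 7:t3, 8:tok, 9:tok, 11:tok, 13:tok
edges: (0,3,in); (1,3,in); (1,7,in); (2,5,in); (5,0,out); (7,0,out); (8,0,on); (9,2,on); (11,0,on); (13,0,on)


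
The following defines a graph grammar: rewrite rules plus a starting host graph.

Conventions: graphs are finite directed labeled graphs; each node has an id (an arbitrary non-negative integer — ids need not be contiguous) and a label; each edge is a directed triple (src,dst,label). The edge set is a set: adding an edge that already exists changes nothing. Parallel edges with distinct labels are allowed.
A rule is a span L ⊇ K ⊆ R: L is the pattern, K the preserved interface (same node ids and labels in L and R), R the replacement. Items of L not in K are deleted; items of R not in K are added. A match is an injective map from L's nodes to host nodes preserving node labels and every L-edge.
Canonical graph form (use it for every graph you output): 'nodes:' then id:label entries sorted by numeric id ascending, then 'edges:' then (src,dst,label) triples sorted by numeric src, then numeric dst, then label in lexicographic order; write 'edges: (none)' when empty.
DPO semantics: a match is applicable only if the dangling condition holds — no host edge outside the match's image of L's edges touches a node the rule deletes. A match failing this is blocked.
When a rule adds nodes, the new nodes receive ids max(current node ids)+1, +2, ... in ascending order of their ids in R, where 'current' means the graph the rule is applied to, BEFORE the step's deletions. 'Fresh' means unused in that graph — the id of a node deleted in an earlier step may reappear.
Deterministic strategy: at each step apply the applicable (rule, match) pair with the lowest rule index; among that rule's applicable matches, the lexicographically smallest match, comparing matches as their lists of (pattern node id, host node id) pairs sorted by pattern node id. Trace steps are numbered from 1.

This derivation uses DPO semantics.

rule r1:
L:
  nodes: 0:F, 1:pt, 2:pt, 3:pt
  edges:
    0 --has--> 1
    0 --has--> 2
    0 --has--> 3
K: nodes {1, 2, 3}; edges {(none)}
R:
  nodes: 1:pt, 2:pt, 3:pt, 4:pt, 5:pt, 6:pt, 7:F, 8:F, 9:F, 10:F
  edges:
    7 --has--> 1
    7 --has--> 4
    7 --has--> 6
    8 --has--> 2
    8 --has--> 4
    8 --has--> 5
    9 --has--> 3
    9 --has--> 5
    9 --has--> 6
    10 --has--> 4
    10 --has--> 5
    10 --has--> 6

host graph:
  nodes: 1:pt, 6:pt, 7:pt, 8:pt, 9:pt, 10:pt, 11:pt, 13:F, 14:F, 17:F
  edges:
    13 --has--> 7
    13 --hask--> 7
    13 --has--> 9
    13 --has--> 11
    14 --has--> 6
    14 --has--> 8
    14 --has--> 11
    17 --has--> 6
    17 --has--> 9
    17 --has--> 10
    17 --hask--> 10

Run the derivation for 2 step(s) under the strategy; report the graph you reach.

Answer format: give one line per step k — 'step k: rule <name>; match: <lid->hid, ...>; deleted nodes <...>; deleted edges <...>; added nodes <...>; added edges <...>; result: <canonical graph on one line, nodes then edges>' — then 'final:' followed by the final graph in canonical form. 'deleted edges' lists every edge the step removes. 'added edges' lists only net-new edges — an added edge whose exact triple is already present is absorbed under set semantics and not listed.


step 1: rule r1; match: 0->14, 1->6, 2->8, 3->11; deleted nodes 14; deleted edges (14,6,has); (14,8,has); (14,11,has); added nodes 18, 19, 20, 21, 22, 23, 24; added edges (21,6,has); (21,18,has); (21,20,has); (22,8,has); (22,18,has); (22,19,has); (23,11,has); (23,19,has); (23,20,has); (24,18,has); (24,19,has); (24,20,has); result: nodes: 1:pt, 6:pt, 7:pt, 8:pt, 9:pt, 10:pt, 11:pt, 13:F, 17:F, 18:pt, 19:pt, 20:pt, 21:F, 22:F, 23:F, 24:F edges: (13,7,has); (13,7,hask); (13,9,has); (13,11,has); (17,6,has); (17,9,has); (17,10,has); (17,10,hask); (21,6,has); (21,18,has); (21,20,has); (22,8,has); (22,18,has); (22,19,has); (23,11,has); (23,19,has); (23,20,has); (24,18,has); (24,19,has); (24,20,has)
step 2: rule r1; match: 0->21, 1->6, 2->18, 3->20; deleted nodes 21; deleted edges (21,6,has); (21,18,has); (21,20,has); added nodes 25, 26, 27, 28, 29, 30, 31; added edges (28,6,has); (28,25,has); (28,27,has); (29,18,has); (29,25,has); (29,26,has); (30,20,has); (30,26,has); (30,27,has); (31,25,has); (31,26,has); (31,27,has); result: nodes: 1:pt, 6:pt, 7:pt, 8:pt, 9:pt, 10:pt, 11:pt, 13:F, 17:F, 18:pt, 19:pt, 20:pt, 22:F, 23:F, 24:F, 25:pt, 26:pt, 27:pt, 28:F, 29:F, 30:F, 31:F edges: (13,7,has); (13,7,hask); (13,9,has); (13,11,has); (17,6,has); (17,9,has); (17,10,has); (17,10,hask); (22,8,has); (22,18,has); (22,19,has); (23,11,has); (23,19,has); (23,20,has); (24,18,has); (24,19,has); (24,20,has); (28,6,has); (28,25,has); (28,27,has); (29,18,has); (29,25,has); (29,26,has); (30,20,has); (30,26,has); (30,27,has); (31,25,has); (31,26,has); (31,27,has)
final:
nodes: 1:pt, 6:pt, 7:pt, 8:pt, 9:pt, 10:pt, 11:pt, 13:F, 17:F, 18:pt, 19:pt, 20:pt, 22:F, 23:F, 24:F, 25:pt, 26:pt, 27:pt, 28:F, 29:F, 30:F, 31:F
edges: (13,7,has); (13,7,hask); (13,9,has); (13,11,has); (17,6,has); (17,9,has); (17,10,has); (17,10,hask); (22,8,has); (22,18,has); (22,19,has); (23,11,has); (23,19,has); (23,20,has); (24,18,has); (24,19,has); (24,20,has); (28,6,has); (28,25,has); (28,27,has); (29,18,has); (29,25,has); (29,26,has); (30,20,has); (30,26,has); (30,27,has); (31,25,has); (31,26,has); (31,27,has)


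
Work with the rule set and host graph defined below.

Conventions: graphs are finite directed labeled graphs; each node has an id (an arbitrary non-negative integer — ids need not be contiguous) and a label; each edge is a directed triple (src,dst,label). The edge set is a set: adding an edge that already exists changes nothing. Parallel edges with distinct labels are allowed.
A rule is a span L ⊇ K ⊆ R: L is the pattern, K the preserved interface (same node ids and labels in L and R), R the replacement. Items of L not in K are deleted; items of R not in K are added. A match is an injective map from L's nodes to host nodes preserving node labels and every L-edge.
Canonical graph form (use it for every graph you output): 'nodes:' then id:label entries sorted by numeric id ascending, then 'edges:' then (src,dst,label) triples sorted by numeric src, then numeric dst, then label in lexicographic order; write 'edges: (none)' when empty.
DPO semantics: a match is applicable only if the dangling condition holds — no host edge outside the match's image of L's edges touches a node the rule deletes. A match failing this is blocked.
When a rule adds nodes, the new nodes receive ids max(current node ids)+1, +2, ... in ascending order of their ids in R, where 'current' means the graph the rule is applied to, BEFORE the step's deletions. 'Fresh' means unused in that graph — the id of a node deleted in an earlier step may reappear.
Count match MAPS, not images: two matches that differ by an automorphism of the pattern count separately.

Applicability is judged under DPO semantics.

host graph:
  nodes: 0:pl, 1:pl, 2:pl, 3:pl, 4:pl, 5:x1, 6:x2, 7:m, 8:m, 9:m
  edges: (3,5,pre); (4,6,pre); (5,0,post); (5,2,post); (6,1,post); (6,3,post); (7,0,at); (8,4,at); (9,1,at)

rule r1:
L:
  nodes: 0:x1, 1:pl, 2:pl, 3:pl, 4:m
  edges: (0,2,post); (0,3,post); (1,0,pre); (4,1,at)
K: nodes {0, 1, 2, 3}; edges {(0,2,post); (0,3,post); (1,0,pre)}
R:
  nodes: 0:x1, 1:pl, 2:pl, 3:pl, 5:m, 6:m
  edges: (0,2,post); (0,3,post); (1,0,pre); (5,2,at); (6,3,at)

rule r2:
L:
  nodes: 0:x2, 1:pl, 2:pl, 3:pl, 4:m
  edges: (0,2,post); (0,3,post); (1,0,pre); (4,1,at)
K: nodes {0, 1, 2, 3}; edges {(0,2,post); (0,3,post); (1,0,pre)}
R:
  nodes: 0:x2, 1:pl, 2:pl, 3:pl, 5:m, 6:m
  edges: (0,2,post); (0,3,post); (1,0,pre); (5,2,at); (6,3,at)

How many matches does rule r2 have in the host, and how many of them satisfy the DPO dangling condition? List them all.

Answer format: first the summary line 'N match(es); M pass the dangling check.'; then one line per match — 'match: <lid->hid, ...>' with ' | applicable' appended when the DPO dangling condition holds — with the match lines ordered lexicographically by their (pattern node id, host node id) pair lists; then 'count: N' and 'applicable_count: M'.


2 match(es); 2 pass the dangling check.
match: 0->6, 1->4, 2->1, 3->3, 4->8 | applicable
match: 0->6, 1->4, 2->3, 3->1, 4->8 | applicable
count: 2
applicable_count: 2


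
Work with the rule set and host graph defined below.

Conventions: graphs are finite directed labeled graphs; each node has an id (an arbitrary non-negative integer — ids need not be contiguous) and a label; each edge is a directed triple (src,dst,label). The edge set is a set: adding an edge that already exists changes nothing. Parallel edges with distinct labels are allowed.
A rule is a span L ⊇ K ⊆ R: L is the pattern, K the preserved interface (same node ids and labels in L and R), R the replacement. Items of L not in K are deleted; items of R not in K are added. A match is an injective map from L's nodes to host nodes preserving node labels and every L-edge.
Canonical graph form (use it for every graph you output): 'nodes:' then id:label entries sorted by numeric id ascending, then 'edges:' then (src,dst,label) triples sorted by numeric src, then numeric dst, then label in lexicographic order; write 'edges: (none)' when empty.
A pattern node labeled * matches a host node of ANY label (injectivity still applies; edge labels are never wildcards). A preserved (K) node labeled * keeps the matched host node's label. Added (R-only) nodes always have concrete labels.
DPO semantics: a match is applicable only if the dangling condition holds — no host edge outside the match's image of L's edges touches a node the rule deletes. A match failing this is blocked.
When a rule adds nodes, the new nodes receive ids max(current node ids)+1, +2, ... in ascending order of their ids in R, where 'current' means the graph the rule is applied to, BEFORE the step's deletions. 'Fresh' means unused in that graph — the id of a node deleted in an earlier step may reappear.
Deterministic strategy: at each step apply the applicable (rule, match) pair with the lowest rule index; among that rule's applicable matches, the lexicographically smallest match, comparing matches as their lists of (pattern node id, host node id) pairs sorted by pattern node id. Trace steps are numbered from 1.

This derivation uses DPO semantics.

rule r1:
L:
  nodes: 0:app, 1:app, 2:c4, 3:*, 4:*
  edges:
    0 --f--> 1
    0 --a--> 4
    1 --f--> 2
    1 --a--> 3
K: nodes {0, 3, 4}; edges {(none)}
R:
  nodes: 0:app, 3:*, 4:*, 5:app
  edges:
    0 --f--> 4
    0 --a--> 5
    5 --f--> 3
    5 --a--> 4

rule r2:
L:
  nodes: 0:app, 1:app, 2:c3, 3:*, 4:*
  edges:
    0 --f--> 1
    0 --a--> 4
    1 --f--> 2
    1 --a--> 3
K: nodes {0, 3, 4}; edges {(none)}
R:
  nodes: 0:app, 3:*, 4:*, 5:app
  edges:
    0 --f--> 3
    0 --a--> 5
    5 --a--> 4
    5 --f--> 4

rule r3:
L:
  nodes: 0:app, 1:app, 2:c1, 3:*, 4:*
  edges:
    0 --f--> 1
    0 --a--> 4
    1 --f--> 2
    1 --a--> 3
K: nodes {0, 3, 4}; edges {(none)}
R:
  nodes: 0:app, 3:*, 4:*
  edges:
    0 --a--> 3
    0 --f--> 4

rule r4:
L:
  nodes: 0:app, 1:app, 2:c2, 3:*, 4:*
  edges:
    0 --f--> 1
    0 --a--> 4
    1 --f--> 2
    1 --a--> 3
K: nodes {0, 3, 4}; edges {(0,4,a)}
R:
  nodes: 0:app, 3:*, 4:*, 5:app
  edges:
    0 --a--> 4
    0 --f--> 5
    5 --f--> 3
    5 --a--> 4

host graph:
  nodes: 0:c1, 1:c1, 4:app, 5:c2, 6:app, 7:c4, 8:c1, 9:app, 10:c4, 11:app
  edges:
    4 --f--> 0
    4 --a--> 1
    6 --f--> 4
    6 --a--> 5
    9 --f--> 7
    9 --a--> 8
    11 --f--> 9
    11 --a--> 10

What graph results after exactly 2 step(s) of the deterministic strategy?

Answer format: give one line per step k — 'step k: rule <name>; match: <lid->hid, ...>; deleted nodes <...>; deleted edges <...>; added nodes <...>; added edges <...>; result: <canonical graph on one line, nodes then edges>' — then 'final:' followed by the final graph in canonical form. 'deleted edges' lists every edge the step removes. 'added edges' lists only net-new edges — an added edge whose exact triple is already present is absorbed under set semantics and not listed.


step 1: rule r1; match: 0->11, 1->9, 2->7, 3->8, 4->10; deleted nodes 7, 9; deleted edges (9,7,f); (9,8,a); (11,9,f); (11,10,a); added nodes 12; added edges (11,10,f); (11,12,a); (12,8,f); (12,10,a); result: nodes: 0:c1, 1:c1, 4:app, 5:c2, 6:app, 8:c1, 10:c4, 11:app, 12:app edges: (4,0,f); (4,1,a); (6,4,f); (6,5,a); (11,10,f); (11,12,a); (12,8,f); (12,10,a)
step 2: rule r3; match: 0->6, 1->4, 2->0, 3->1, 4->5; deleted nodes 0, 4; deleted edges (4,0,f); (4,1,a); (6,4,f); (6,5,a); added nodes (none); added edges (6,1,a); (6,5,f); result: nodes: 1:c1, 5:c2, 6:app, 8:c1, 10:c4, 11:app, 12:app edges: (6,1,a); (6,5,f); (11,10,f); (11,12,a); (12,8,f); (12,10,a)
final:
nodes: 1:c1, 5:c2, 6:app, 8:c1, 10:c4, 11:app, 12:app
edges: (6,1,a); (6,5,f); (11,10,f); (11,12,a); (12,8,f); (12,10,a)
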